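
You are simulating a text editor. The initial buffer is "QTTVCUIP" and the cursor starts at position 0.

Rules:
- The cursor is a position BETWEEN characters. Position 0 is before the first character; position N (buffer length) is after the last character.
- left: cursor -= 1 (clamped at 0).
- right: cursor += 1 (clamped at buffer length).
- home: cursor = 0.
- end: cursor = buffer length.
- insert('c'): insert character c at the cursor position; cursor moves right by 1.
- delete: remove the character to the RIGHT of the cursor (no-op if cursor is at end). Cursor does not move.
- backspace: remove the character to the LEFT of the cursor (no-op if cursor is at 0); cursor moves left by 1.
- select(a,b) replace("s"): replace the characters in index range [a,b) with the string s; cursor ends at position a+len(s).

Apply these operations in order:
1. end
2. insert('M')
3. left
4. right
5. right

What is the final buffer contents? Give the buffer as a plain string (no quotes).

After op 1 (end): buf='QTTVCUIP' cursor=8
After op 2 (insert('M')): buf='QTTVCUIPM' cursor=9
After op 3 (left): buf='QTTVCUIPM' cursor=8
After op 4 (right): buf='QTTVCUIPM' cursor=9
After op 5 (right): buf='QTTVCUIPM' cursor=9

Answer: QTTVCUIPM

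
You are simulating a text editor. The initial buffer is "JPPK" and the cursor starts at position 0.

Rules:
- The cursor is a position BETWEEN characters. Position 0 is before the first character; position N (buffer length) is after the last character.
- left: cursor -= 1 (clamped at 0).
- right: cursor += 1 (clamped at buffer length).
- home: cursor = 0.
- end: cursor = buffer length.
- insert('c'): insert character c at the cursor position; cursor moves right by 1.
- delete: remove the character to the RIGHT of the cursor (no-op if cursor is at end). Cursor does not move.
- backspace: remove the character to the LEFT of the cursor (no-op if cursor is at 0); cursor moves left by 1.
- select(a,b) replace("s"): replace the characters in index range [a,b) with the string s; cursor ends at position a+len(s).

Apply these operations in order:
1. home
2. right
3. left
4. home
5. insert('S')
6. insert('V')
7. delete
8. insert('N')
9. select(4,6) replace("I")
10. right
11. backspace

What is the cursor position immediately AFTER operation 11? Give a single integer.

Answer: 4

Derivation:
After op 1 (home): buf='JPPK' cursor=0
After op 2 (right): buf='JPPK' cursor=1
After op 3 (left): buf='JPPK' cursor=0
After op 4 (home): buf='JPPK' cursor=0
After op 5 (insert('S')): buf='SJPPK' cursor=1
After op 6 (insert('V')): buf='SVJPPK' cursor=2
After op 7 (delete): buf='SVPPK' cursor=2
After op 8 (insert('N')): buf='SVNPPK' cursor=3
After op 9 (select(4,6) replace("I")): buf='SVNPI' cursor=5
After op 10 (right): buf='SVNPI' cursor=5
After op 11 (backspace): buf='SVNP' cursor=4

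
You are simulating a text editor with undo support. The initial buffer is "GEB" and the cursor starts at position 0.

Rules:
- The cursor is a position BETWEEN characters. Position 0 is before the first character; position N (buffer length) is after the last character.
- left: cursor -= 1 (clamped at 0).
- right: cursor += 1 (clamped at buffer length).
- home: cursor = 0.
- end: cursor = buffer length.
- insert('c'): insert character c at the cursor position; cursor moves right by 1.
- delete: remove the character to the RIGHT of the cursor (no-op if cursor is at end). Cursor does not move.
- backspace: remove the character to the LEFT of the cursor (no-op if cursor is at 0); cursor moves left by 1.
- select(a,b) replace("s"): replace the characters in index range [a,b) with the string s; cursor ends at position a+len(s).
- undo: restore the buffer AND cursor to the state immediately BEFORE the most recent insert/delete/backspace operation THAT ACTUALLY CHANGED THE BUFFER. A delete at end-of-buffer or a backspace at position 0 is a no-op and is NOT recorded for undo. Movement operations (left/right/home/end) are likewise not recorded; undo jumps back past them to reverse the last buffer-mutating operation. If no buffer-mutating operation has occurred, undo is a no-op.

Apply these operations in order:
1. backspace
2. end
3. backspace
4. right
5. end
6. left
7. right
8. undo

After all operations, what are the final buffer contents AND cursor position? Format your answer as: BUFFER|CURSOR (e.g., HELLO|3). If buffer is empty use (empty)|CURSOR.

Answer: GEB|3

Derivation:
After op 1 (backspace): buf='GEB' cursor=0
After op 2 (end): buf='GEB' cursor=3
After op 3 (backspace): buf='GE' cursor=2
After op 4 (right): buf='GE' cursor=2
After op 5 (end): buf='GE' cursor=2
After op 6 (left): buf='GE' cursor=1
After op 7 (right): buf='GE' cursor=2
After op 8 (undo): buf='GEB' cursor=3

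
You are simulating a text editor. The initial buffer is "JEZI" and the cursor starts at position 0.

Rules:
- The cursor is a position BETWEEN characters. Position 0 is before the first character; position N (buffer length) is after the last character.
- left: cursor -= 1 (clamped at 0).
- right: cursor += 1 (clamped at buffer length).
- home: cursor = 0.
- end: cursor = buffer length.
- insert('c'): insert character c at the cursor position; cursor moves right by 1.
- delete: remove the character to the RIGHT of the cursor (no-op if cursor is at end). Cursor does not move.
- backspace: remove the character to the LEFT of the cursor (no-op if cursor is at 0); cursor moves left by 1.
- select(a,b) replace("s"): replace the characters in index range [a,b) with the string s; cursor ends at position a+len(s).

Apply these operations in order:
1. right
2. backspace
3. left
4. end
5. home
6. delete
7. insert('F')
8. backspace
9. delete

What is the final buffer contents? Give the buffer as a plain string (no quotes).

After op 1 (right): buf='JEZI' cursor=1
After op 2 (backspace): buf='EZI' cursor=0
After op 3 (left): buf='EZI' cursor=0
After op 4 (end): buf='EZI' cursor=3
After op 5 (home): buf='EZI' cursor=0
After op 6 (delete): buf='ZI' cursor=0
After op 7 (insert('F')): buf='FZI' cursor=1
After op 8 (backspace): buf='ZI' cursor=0
After op 9 (delete): buf='I' cursor=0

Answer: I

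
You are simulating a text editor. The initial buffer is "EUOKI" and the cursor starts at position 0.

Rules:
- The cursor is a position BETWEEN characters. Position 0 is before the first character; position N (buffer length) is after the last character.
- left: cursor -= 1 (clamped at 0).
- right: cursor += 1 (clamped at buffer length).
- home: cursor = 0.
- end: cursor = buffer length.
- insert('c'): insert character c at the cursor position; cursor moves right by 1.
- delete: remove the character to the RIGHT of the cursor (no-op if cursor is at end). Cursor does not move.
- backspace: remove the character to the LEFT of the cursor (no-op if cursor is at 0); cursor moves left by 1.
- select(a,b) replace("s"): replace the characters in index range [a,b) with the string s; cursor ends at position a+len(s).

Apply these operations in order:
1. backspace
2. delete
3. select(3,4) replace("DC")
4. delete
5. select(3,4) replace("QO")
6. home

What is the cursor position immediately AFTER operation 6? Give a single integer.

Answer: 0

Derivation:
After op 1 (backspace): buf='EUOKI' cursor=0
After op 2 (delete): buf='UOKI' cursor=0
After op 3 (select(3,4) replace("DC")): buf='UOKDC' cursor=5
After op 4 (delete): buf='UOKDC' cursor=5
After op 5 (select(3,4) replace("QO")): buf='UOKQOC' cursor=5
After op 6 (home): buf='UOKQOC' cursor=0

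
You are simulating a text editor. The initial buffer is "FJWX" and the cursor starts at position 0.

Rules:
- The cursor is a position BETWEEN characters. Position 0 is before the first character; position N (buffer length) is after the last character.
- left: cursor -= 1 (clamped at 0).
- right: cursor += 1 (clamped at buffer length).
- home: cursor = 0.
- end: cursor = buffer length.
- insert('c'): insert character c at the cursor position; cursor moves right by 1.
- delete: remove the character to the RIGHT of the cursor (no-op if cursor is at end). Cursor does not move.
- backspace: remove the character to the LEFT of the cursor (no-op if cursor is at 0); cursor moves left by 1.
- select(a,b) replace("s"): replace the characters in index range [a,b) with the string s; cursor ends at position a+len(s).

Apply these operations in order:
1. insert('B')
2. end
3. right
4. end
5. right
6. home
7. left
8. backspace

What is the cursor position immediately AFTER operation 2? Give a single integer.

Answer: 5

Derivation:
After op 1 (insert('B')): buf='BFJWX' cursor=1
After op 2 (end): buf='BFJWX' cursor=5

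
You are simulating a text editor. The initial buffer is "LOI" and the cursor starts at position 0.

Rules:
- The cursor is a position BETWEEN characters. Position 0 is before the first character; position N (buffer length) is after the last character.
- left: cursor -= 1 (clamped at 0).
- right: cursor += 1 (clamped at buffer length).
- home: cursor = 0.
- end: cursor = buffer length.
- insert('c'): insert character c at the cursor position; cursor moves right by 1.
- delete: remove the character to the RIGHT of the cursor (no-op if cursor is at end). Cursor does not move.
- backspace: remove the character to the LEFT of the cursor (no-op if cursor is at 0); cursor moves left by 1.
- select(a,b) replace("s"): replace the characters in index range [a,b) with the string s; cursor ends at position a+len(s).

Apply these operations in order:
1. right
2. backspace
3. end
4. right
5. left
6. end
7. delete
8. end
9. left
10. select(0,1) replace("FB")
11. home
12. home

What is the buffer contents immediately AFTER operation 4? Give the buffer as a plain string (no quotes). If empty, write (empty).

After op 1 (right): buf='LOI' cursor=1
After op 2 (backspace): buf='OI' cursor=0
After op 3 (end): buf='OI' cursor=2
After op 4 (right): buf='OI' cursor=2

Answer: OI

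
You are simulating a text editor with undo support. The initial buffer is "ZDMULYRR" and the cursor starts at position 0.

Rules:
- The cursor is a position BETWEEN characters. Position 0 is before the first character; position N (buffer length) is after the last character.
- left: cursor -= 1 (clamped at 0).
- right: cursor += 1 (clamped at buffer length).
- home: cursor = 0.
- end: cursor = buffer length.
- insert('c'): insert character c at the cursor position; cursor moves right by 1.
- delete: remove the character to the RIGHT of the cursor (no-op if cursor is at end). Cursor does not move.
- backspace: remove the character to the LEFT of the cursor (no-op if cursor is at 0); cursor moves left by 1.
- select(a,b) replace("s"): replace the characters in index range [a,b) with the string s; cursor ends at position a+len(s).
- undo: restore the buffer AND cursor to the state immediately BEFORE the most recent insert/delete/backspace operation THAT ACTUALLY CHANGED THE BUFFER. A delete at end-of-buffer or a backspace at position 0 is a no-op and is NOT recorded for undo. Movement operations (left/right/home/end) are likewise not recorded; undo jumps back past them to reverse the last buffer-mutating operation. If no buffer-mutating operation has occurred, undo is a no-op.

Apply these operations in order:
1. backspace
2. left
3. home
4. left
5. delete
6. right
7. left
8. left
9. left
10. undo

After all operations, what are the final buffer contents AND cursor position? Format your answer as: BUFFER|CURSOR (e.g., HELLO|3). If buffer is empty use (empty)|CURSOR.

After op 1 (backspace): buf='ZDMULYRR' cursor=0
After op 2 (left): buf='ZDMULYRR' cursor=0
After op 3 (home): buf='ZDMULYRR' cursor=0
After op 4 (left): buf='ZDMULYRR' cursor=0
After op 5 (delete): buf='DMULYRR' cursor=0
After op 6 (right): buf='DMULYRR' cursor=1
After op 7 (left): buf='DMULYRR' cursor=0
After op 8 (left): buf='DMULYRR' cursor=0
After op 9 (left): buf='DMULYRR' cursor=0
After op 10 (undo): buf='ZDMULYRR' cursor=0

Answer: ZDMULYRR|0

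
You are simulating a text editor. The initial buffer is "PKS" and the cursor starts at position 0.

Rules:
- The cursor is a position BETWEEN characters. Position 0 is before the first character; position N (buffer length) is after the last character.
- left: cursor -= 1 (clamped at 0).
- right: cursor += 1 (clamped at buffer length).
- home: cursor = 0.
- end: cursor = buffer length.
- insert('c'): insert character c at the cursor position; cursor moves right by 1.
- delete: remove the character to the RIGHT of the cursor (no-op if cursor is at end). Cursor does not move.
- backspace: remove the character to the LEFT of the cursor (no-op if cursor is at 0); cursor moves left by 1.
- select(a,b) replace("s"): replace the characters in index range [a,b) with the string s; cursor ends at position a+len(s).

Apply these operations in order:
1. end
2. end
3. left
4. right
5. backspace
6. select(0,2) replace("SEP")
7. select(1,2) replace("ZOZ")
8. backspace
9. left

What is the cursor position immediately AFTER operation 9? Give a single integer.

After op 1 (end): buf='PKS' cursor=3
After op 2 (end): buf='PKS' cursor=3
After op 3 (left): buf='PKS' cursor=2
After op 4 (right): buf='PKS' cursor=3
After op 5 (backspace): buf='PK' cursor=2
After op 6 (select(0,2) replace("SEP")): buf='SEP' cursor=3
After op 7 (select(1,2) replace("ZOZ")): buf='SZOZP' cursor=4
After op 8 (backspace): buf='SZOP' cursor=3
After op 9 (left): buf='SZOP' cursor=2

Answer: 2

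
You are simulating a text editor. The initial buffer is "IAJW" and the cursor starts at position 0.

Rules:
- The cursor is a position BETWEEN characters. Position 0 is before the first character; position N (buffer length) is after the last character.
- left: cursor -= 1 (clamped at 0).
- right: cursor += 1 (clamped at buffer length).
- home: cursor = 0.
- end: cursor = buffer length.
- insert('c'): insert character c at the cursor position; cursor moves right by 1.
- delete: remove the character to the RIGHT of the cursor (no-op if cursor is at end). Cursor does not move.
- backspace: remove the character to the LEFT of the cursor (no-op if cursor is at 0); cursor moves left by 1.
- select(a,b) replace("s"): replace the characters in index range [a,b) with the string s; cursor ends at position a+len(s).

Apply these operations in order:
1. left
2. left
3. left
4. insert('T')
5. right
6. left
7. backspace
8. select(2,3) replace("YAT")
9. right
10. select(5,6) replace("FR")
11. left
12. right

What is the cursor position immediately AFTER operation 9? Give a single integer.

Answer: 6

Derivation:
After op 1 (left): buf='IAJW' cursor=0
After op 2 (left): buf='IAJW' cursor=0
After op 3 (left): buf='IAJW' cursor=0
After op 4 (insert('T')): buf='TIAJW' cursor=1
After op 5 (right): buf='TIAJW' cursor=2
After op 6 (left): buf='TIAJW' cursor=1
After op 7 (backspace): buf='IAJW' cursor=0
After op 8 (select(2,3) replace("YAT")): buf='IAYATW' cursor=5
After op 9 (right): buf='IAYATW' cursor=6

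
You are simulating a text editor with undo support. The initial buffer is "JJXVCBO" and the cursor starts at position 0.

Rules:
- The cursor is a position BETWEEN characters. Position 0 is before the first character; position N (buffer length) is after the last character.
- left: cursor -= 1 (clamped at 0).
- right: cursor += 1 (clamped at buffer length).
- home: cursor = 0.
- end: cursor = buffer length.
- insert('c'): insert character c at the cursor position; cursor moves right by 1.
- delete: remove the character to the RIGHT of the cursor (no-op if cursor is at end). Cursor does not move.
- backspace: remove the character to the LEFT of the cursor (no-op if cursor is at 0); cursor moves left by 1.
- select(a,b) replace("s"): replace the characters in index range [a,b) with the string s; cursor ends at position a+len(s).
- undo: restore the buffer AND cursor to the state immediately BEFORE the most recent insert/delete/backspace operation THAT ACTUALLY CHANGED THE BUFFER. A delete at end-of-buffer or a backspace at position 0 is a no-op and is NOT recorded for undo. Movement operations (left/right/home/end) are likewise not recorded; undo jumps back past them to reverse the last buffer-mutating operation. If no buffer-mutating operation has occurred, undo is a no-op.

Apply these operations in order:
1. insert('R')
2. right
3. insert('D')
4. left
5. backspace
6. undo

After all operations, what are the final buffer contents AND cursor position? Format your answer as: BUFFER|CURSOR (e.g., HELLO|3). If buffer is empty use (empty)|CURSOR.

After op 1 (insert('R')): buf='RJJXVCBO' cursor=1
After op 2 (right): buf='RJJXVCBO' cursor=2
After op 3 (insert('D')): buf='RJDJXVCBO' cursor=3
After op 4 (left): buf='RJDJXVCBO' cursor=2
After op 5 (backspace): buf='RDJXVCBO' cursor=1
After op 6 (undo): buf='RJDJXVCBO' cursor=2

Answer: RJDJXVCBO|2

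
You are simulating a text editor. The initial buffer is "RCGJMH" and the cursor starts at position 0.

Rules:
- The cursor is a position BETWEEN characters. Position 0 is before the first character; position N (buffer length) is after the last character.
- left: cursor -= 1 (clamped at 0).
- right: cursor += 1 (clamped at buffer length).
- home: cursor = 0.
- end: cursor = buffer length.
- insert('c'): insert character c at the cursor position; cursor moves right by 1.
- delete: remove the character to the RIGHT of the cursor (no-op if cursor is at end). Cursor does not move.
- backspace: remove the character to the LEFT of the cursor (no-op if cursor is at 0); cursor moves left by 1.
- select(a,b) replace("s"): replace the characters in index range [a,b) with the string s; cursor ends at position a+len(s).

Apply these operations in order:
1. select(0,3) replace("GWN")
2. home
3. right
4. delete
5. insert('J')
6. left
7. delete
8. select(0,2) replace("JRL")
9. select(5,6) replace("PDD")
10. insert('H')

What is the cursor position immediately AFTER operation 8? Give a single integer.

After op 1 (select(0,3) replace("GWN")): buf='GWNJMH' cursor=3
After op 2 (home): buf='GWNJMH' cursor=0
After op 3 (right): buf='GWNJMH' cursor=1
After op 4 (delete): buf='GNJMH' cursor=1
After op 5 (insert('J')): buf='GJNJMH' cursor=2
After op 6 (left): buf='GJNJMH' cursor=1
After op 7 (delete): buf='GNJMH' cursor=1
After op 8 (select(0,2) replace("JRL")): buf='JRLJMH' cursor=3

Answer: 3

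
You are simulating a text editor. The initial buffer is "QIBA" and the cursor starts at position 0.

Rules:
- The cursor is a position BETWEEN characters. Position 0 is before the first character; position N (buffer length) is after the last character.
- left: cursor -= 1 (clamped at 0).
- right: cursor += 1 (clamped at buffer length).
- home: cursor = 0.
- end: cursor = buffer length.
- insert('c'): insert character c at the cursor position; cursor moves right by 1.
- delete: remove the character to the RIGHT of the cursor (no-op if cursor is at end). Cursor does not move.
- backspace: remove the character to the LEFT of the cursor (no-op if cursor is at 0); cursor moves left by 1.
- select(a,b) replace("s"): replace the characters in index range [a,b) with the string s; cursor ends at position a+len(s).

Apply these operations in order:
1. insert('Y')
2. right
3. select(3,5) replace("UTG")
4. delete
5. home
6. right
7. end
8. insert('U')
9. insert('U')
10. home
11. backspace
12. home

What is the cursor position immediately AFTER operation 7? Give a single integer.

After op 1 (insert('Y')): buf='YQIBA' cursor=1
After op 2 (right): buf='YQIBA' cursor=2
After op 3 (select(3,5) replace("UTG")): buf='YQIUTG' cursor=6
After op 4 (delete): buf='YQIUTG' cursor=6
After op 5 (home): buf='YQIUTG' cursor=0
After op 6 (right): buf='YQIUTG' cursor=1
After op 7 (end): buf='YQIUTG' cursor=6

Answer: 6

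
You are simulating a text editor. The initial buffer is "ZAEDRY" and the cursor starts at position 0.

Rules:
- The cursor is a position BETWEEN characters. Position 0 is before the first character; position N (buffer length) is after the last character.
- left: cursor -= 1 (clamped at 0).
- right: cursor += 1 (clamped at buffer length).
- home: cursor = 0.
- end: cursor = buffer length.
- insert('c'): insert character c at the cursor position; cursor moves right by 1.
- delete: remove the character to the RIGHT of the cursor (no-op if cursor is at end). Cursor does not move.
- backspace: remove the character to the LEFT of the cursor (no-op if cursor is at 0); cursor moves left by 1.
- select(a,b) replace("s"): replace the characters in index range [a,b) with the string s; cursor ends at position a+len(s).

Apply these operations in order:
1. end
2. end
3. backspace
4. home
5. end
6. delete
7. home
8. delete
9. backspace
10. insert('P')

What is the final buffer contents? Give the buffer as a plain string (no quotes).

After op 1 (end): buf='ZAEDRY' cursor=6
After op 2 (end): buf='ZAEDRY' cursor=6
After op 3 (backspace): buf='ZAEDR' cursor=5
After op 4 (home): buf='ZAEDR' cursor=0
After op 5 (end): buf='ZAEDR' cursor=5
After op 6 (delete): buf='ZAEDR' cursor=5
After op 7 (home): buf='ZAEDR' cursor=0
After op 8 (delete): buf='AEDR' cursor=0
After op 9 (backspace): buf='AEDR' cursor=0
After op 10 (insert('P')): buf='PAEDR' cursor=1

Answer: PAEDR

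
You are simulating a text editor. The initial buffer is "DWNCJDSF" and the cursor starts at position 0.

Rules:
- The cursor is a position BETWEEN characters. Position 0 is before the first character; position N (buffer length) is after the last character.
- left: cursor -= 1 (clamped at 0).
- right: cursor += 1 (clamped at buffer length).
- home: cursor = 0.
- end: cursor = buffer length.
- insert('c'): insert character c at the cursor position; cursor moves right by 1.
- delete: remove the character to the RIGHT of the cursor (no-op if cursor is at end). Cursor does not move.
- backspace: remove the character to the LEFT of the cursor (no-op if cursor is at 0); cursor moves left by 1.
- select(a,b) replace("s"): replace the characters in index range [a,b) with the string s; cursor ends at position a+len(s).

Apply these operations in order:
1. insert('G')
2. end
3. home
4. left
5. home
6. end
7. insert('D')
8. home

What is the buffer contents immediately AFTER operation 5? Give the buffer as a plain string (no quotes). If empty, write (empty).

After op 1 (insert('G')): buf='GDWNCJDSF' cursor=1
After op 2 (end): buf='GDWNCJDSF' cursor=9
After op 3 (home): buf='GDWNCJDSF' cursor=0
After op 4 (left): buf='GDWNCJDSF' cursor=0
After op 5 (home): buf='GDWNCJDSF' cursor=0

Answer: GDWNCJDSF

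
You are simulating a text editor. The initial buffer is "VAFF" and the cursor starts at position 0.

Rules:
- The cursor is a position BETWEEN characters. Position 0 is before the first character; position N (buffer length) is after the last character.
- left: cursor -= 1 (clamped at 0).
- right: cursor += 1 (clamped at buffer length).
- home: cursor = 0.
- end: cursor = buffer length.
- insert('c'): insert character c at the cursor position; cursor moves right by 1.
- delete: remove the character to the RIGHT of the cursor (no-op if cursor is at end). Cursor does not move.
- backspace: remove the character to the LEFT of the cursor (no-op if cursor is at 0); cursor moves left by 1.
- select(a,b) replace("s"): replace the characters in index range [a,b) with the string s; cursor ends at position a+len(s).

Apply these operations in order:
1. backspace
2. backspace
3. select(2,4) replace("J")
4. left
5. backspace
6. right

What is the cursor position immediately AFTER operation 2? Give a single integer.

After op 1 (backspace): buf='VAFF' cursor=0
After op 2 (backspace): buf='VAFF' cursor=0

Answer: 0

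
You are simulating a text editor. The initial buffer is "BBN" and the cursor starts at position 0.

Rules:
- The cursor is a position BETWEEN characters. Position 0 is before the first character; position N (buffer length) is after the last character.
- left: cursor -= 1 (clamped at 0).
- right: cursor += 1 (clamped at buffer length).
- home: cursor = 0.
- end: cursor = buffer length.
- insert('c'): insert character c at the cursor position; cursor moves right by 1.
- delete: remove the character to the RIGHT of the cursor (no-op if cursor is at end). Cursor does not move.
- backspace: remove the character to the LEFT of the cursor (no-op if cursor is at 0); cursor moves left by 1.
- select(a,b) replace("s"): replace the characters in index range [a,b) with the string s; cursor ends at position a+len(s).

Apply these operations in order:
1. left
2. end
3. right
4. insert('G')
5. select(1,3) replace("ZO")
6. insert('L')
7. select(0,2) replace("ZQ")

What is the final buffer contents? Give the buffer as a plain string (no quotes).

After op 1 (left): buf='BBN' cursor=0
After op 2 (end): buf='BBN' cursor=3
After op 3 (right): buf='BBN' cursor=3
After op 4 (insert('G')): buf='BBNG' cursor=4
After op 5 (select(1,3) replace("ZO")): buf='BZOG' cursor=3
After op 6 (insert('L')): buf='BZOLG' cursor=4
After op 7 (select(0,2) replace("ZQ")): buf='ZQOLG' cursor=2

Answer: ZQOLG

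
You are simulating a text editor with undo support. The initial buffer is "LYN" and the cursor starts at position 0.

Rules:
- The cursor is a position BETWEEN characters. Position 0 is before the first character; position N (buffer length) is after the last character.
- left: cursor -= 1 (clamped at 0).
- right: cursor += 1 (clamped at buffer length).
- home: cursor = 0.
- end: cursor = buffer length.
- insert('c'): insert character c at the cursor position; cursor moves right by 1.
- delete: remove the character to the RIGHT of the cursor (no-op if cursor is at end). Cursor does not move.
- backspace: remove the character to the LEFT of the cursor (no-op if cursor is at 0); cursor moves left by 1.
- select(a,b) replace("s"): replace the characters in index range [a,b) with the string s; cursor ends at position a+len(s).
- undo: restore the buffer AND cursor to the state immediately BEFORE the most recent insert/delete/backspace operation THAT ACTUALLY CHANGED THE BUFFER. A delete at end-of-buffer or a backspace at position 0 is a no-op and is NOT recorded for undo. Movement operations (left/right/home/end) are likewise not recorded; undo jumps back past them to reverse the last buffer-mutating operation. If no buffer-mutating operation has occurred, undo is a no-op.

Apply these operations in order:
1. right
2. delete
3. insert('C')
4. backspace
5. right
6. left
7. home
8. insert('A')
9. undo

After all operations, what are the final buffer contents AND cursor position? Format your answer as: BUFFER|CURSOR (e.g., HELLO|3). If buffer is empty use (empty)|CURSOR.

After op 1 (right): buf='LYN' cursor=1
After op 2 (delete): buf='LN' cursor=1
After op 3 (insert('C')): buf='LCN' cursor=2
After op 4 (backspace): buf='LN' cursor=1
After op 5 (right): buf='LN' cursor=2
After op 6 (left): buf='LN' cursor=1
After op 7 (home): buf='LN' cursor=0
After op 8 (insert('A')): buf='ALN' cursor=1
After op 9 (undo): buf='LN' cursor=0

Answer: LN|0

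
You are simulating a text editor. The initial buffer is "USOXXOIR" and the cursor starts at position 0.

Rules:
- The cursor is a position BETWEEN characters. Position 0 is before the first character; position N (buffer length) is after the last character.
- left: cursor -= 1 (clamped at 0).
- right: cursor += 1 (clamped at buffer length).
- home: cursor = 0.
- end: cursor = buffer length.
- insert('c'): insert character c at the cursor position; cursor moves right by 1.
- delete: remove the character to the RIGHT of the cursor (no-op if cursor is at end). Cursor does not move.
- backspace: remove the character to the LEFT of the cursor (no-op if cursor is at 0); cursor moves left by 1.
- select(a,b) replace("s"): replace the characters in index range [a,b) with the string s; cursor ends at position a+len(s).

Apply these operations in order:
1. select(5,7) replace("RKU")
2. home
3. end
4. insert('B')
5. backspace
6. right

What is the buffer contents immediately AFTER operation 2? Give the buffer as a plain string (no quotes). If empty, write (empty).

After op 1 (select(5,7) replace("RKU")): buf='USOXXRKUR' cursor=8
After op 2 (home): buf='USOXXRKUR' cursor=0

Answer: USOXXRKUR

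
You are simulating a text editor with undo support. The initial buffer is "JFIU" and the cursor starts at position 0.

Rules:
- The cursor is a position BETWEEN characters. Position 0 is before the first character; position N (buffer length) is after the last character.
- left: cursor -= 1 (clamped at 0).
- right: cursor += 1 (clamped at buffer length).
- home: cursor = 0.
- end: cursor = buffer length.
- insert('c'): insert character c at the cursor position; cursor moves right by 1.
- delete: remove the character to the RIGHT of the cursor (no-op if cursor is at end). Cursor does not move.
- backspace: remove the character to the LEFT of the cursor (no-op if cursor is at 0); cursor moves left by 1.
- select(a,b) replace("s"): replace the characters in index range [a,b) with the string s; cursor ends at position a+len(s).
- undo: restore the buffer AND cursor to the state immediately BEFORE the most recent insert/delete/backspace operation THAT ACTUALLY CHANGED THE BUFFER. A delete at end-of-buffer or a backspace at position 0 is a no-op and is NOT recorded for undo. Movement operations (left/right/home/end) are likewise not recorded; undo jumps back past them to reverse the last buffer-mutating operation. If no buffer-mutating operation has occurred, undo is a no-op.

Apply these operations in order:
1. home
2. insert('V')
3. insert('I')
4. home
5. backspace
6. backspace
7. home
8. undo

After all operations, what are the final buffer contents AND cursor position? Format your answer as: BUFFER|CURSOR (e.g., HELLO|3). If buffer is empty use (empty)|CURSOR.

Answer: VJFIU|1

Derivation:
After op 1 (home): buf='JFIU' cursor=0
After op 2 (insert('V')): buf='VJFIU' cursor=1
After op 3 (insert('I')): buf='VIJFIU' cursor=2
After op 4 (home): buf='VIJFIU' cursor=0
After op 5 (backspace): buf='VIJFIU' cursor=0
After op 6 (backspace): buf='VIJFIU' cursor=0
After op 7 (home): buf='VIJFIU' cursor=0
After op 8 (undo): buf='VJFIU' cursor=1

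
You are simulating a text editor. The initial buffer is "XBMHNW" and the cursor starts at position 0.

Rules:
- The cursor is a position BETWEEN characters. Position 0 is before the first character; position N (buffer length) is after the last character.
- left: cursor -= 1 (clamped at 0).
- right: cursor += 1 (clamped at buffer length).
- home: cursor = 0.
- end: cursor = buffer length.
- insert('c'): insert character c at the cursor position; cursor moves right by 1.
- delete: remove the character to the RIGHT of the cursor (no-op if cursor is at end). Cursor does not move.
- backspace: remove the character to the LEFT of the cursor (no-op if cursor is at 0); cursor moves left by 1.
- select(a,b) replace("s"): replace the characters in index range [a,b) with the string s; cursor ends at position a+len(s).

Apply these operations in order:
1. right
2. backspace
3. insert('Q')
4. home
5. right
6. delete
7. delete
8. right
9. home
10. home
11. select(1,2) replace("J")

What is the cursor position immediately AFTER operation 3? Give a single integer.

Answer: 1

Derivation:
After op 1 (right): buf='XBMHNW' cursor=1
After op 2 (backspace): buf='BMHNW' cursor=0
After op 3 (insert('Q')): buf='QBMHNW' cursor=1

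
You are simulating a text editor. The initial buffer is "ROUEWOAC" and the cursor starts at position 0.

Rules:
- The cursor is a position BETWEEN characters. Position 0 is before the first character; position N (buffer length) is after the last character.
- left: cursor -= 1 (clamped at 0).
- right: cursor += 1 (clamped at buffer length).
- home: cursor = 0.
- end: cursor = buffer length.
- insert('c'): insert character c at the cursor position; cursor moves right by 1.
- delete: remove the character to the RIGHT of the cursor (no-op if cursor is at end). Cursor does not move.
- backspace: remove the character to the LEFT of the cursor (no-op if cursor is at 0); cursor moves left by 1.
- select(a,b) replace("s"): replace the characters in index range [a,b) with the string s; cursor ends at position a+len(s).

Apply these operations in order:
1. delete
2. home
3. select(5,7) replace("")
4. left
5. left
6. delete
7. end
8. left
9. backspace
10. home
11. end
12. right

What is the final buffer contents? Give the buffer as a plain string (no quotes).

After op 1 (delete): buf='OUEWOAC' cursor=0
After op 2 (home): buf='OUEWOAC' cursor=0
After op 3 (select(5,7) replace("")): buf='OUEWO' cursor=5
After op 4 (left): buf='OUEWO' cursor=4
After op 5 (left): buf='OUEWO' cursor=3
After op 6 (delete): buf='OUEO' cursor=3
After op 7 (end): buf='OUEO' cursor=4
After op 8 (left): buf='OUEO' cursor=3
After op 9 (backspace): buf='OUO' cursor=2
After op 10 (home): buf='OUO' cursor=0
After op 11 (end): buf='OUO' cursor=3
After op 12 (right): buf='OUO' cursor=3

Answer: OUO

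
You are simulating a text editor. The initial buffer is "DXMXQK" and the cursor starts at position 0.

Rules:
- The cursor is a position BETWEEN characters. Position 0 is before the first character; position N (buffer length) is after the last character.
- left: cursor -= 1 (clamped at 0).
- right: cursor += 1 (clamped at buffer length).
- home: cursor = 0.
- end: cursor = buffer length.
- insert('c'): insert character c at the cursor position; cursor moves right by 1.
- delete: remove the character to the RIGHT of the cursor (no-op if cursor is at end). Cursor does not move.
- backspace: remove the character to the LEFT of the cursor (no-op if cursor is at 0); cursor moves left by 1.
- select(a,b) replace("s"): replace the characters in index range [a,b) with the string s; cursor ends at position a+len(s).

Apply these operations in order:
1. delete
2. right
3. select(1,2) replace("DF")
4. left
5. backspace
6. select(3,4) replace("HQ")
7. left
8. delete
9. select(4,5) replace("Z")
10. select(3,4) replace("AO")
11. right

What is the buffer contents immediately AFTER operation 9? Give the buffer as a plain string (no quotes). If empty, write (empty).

Answer: XFXHZ

Derivation:
After op 1 (delete): buf='XMXQK' cursor=0
After op 2 (right): buf='XMXQK' cursor=1
After op 3 (select(1,2) replace("DF")): buf='XDFXQK' cursor=3
After op 4 (left): buf='XDFXQK' cursor=2
After op 5 (backspace): buf='XFXQK' cursor=1
After op 6 (select(3,4) replace("HQ")): buf='XFXHQK' cursor=5
After op 7 (left): buf='XFXHQK' cursor=4
After op 8 (delete): buf='XFXHK' cursor=4
After op 9 (select(4,5) replace("Z")): buf='XFXHZ' cursor=5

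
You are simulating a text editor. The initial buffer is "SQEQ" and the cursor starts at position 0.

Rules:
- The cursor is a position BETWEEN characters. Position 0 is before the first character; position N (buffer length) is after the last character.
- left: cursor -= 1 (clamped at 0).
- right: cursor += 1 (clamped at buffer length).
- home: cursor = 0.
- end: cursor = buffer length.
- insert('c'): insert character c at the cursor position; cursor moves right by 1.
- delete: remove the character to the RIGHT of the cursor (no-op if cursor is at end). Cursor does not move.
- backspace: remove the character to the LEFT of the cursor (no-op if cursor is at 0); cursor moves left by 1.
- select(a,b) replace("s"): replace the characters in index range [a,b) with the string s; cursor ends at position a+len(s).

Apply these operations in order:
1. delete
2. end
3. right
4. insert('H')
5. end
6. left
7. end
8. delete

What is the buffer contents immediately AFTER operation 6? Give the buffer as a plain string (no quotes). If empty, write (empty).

After op 1 (delete): buf='QEQ' cursor=0
After op 2 (end): buf='QEQ' cursor=3
After op 3 (right): buf='QEQ' cursor=3
After op 4 (insert('H')): buf='QEQH' cursor=4
After op 5 (end): buf='QEQH' cursor=4
After op 6 (left): buf='QEQH' cursor=3

Answer: QEQH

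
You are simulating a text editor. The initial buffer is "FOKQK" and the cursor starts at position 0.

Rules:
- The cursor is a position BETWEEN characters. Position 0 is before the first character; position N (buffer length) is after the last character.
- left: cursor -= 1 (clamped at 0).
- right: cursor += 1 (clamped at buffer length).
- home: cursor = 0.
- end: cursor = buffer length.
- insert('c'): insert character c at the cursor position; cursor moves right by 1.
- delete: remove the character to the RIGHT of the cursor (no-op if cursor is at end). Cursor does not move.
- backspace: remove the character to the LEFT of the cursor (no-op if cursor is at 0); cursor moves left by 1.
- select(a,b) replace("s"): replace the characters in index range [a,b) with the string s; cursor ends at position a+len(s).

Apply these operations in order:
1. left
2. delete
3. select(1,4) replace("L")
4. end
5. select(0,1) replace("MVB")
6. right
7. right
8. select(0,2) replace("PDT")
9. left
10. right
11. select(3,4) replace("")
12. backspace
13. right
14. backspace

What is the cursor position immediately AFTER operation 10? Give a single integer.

Answer: 3

Derivation:
After op 1 (left): buf='FOKQK' cursor=0
After op 2 (delete): buf='OKQK' cursor=0
After op 3 (select(1,4) replace("L")): buf='OL' cursor=2
After op 4 (end): buf='OL' cursor=2
After op 5 (select(0,1) replace("MVB")): buf='MVBL' cursor=3
After op 6 (right): buf='MVBL' cursor=4
After op 7 (right): buf='MVBL' cursor=4
After op 8 (select(0,2) replace("PDT")): buf='PDTBL' cursor=3
After op 9 (left): buf='PDTBL' cursor=2
After op 10 (right): buf='PDTBL' cursor=3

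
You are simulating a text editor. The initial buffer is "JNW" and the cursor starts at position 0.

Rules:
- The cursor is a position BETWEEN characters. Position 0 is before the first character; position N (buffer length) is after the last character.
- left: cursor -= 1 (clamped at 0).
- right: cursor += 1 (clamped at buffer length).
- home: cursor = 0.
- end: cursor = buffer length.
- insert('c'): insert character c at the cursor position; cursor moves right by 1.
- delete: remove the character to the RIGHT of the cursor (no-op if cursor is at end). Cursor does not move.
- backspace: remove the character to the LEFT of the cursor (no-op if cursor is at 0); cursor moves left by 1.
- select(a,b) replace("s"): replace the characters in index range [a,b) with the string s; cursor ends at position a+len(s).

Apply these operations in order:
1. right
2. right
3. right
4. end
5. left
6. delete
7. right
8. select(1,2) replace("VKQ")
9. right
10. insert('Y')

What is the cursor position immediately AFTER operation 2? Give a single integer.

After op 1 (right): buf='JNW' cursor=1
After op 2 (right): buf='JNW' cursor=2

Answer: 2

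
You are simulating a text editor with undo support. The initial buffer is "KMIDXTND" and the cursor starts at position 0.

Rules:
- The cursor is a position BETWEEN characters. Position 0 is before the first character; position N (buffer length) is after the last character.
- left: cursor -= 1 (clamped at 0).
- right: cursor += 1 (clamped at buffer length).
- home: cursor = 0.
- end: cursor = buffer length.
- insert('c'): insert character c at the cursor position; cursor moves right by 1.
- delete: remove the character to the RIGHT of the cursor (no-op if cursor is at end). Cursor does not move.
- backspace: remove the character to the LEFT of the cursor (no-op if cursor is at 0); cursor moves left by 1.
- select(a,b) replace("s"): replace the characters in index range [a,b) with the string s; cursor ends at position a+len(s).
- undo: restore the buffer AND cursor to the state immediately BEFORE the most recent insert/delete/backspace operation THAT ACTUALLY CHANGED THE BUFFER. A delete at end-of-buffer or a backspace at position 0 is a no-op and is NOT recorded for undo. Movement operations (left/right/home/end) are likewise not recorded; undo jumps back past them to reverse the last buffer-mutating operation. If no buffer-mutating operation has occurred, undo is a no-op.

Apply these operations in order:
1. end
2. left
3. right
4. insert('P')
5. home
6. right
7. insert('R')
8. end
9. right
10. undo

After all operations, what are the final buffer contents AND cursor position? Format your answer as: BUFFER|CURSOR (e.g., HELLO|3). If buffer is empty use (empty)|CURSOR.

Answer: KMIDXTNDP|1

Derivation:
After op 1 (end): buf='KMIDXTND' cursor=8
After op 2 (left): buf='KMIDXTND' cursor=7
After op 3 (right): buf='KMIDXTND' cursor=8
After op 4 (insert('P')): buf='KMIDXTNDP' cursor=9
After op 5 (home): buf='KMIDXTNDP' cursor=0
After op 6 (right): buf='KMIDXTNDP' cursor=1
After op 7 (insert('R')): buf='KRMIDXTNDP' cursor=2
After op 8 (end): buf='KRMIDXTNDP' cursor=10
After op 9 (right): buf='KRMIDXTNDP' cursor=10
After op 10 (undo): buf='KMIDXTNDP' cursor=1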